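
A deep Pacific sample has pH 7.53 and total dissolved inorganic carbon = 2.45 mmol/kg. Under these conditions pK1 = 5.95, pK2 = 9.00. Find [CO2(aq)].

[CO2*] = 0.0608 mmol/kg

α₀ = 1 / (1 + K1/[H⁺] + K1K2/[H⁺]²) = 1 / (1 + 10^+1.58 + 10^+0.11)
   = 1 / (1 + 38.019 + 1.2882) = 1/40.307 = 0.02481
[CO2*] = α₀ × DIC = 0.02481 × 2.45 = 0.0608 mmol/kg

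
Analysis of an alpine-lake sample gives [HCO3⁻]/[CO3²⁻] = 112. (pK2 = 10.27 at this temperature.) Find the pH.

From K2 = [H⁺][CO3²⁻]/[HCO3⁻]:  pH = pK2 − log₁₀([HCO3⁻]/[CO3²⁻])
log₁₀(112) = +2.049
pH = 10.27 − (+2.049) = 8.22

pH = 8.22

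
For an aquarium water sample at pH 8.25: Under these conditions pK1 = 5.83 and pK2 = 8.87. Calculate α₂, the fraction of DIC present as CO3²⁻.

α₂ = 1 / (1 + [H⁺]/K2 + [H⁺]²/(K1K2)) = 1 / (1 + 10^+0.62 + 10^-1.80)
   = 1 / (1 + 4.1687 + 0.015849) = 1/5.1845 = 0.1929

α₂ = 0.193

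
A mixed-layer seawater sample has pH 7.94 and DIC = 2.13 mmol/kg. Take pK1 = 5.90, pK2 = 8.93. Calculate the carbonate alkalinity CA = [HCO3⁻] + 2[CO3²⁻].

CA = 2.31 mmol/kg

CA = [HCO3⁻] + 2[CO3²⁻] = (α₁ + 2α₂)·DIC
At pH 7.94: [H⁺]/K1 = 10^-2.04 = 0.0091201, K2/[H⁺] = 10^-0.99 = 0.10233
α₁ = 1/(1 + 0.0091201 + 0.10233) = 1/1.1114 = 0.8997; α₂ = α₁·K2/[H⁺] = 0.09207
α₁ + 2α₂ = 1.0839
CA = 1.0839 × 2.13 = 2.31 mmol/kg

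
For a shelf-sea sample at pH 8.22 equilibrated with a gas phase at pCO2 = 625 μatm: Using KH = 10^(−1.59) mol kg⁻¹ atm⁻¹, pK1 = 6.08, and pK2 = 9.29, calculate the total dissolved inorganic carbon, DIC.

[CO2*] = KH · pCO2 = 10^(−1.59) × 625×10^-6 = 1.606×10^-5 mol/kg
α₀ = 1/(1 + K1/[H⁺] + K1K2/[H⁺]²) = 1/(1 + 10^+2.14 + 10^+1.07) = 0.006632
DIC = [CO2*]/α₀ = 1.606×10^-5 / 0.006632 = 2.42 mmol/kg

DIC = 2.42 mmol/kg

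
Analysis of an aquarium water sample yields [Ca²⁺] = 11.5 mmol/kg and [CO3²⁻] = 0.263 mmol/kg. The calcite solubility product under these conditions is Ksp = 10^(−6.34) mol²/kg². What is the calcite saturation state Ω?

Ω = 6.62

Ksp = 10^(−6.34) = 4.571×10^-7
Ω = [Ca²⁺][CO3²⁻]/Ksp = (11.5×10^-3)(0.263×10^-3) / 4.571×10^-7 = 6.62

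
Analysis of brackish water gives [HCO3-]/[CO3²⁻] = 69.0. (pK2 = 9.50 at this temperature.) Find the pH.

pH = 7.66

From K2 = [H⁺][CO3²⁻]/[HCO3-]:  pH = pK2 − log₁₀([HCO3-]/[CO3²⁻])
log₁₀(69.0) = +1.839
pH = 9.50 − (+1.839) = 7.66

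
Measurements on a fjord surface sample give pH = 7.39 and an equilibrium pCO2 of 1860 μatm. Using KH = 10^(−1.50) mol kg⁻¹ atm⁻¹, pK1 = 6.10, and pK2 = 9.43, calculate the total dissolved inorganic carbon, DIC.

[CO2*] = KH · pCO2 = 10^(−1.50) × 1860×10^-6 = 5.882×10^-5 mol/kg
α₀ = 1/(1 + K1/[H⁺] + K1K2/[H⁺]²) = 1/(1 + 10^+1.29 + 10^-0.75) = 0.04836
DIC = [CO2*]/α₀ = 5.882×10^-5 / 0.04836 = 1.22 mmol/kg

DIC = 1.22 mmol/kg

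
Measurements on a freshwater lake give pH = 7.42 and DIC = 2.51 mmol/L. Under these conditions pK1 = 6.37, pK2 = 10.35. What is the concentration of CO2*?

[CO2*] = 0.205 mmol/L

α₀ = 1 / (1 + K1/[H⁺] + K1K2/[H⁺]²) = 1 / (1 + 10^+1.05 + 10^-1.88)
   = 1 / (1 + 11.220 + 0.013183) = 1/12.233 = 0.08174
[CO2*] = α₀ × DIC = 0.08174 × 2.51 = 0.205 mmol/L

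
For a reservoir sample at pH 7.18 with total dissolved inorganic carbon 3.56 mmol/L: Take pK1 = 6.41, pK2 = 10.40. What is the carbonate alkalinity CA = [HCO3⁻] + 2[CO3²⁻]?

CA = 3.05 mmol/L

CA = [HCO3⁻] + 2[CO3²⁻] = (α₁ + 2α₂)·DIC
At pH 7.18: [H⁺]/K1 = 10^-0.77 = 0.16982, K2/[H⁺] = 10^-3.22 = 0.00060256
α₁ = 1/(1 + 0.16982 + 0.00060256) = 1/1.1704 = 0.8544; α₂ = α₁·K2/[H⁺] = 0.0005148
α₁ + 2α₂ = 0.8554
CA = 0.8554 × 3.56 = 3.05 mmol/L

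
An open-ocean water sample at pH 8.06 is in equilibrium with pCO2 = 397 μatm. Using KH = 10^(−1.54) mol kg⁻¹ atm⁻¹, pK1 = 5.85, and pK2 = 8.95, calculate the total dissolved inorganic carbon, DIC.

[CO2*] = KH · pCO2 = 10^(−1.54) × 397×10^-6 = 1.145×10^-5 mol/kg
α₀ = 1/(1 + K1/[H⁺] + K1K2/[H⁺]²) = 1/(1 + 10^+2.21 + 10^+1.32) = 0.005433
DIC = [CO2*]/α₀ = 1.145×10^-5 / 0.005433 = 2.11 mmol/kg

DIC = 2.11 mmol/kg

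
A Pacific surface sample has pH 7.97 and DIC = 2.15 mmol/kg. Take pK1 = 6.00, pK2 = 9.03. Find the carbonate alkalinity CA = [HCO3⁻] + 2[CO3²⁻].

CA = 2.30 mmol/kg

CA = [HCO3⁻] + 2[CO3²⁻] = (α₁ + 2α₂)·DIC
At pH 7.97: [H⁺]/K1 = 10^-1.97 = 0.010715, K2/[H⁺] = 10^-1.06 = 0.087096
α₁ = 1/(1 + 0.010715 + 0.087096) = 1/1.0978 = 0.9109; α₂ = α₁·K2/[H⁺] = 0.07934
α₁ + 2α₂ = 1.0696
CA = 1.0696 × 2.15 = 2.30 mmol/kg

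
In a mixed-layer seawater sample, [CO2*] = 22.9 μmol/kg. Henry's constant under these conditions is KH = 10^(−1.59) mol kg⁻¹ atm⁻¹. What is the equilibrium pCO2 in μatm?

pCO2 = 891 μatm

KH = 10^(−1.59) = 2.570×10^-2 mol kg⁻¹ atm⁻¹
pCO2 = [CO2*]/KH = 22.9×10^-6 / 2.570×10^-2 = 8.91×10^-4 atm = 891 μatm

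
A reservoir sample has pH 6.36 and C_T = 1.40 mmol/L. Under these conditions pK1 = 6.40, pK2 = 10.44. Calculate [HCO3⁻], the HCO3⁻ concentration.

[HCO3⁻] = 0.668 mmol/L

α₁ = 1 / (1 + [H⁺]/K1 + K2/[H⁺]) = 1 / (1 + 10^+0.04 + 10^-4.08)
   = 1 / (1 + 1.0965 + 8.3176×10^-5) = 1/2.0966 = 0.4770
[HCO3⁻] = α₁ × DIC = 0.4770 × 1.40 = 0.668 mmol/L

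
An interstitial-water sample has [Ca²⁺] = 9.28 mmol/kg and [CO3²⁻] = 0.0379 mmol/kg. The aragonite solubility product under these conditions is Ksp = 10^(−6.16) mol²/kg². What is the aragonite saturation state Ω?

Ksp = 10^(−6.16) = 6.918×10^-7
Ω = [Ca²⁺][CO3²⁻]/Ksp = (9.28×10^-3)(0.0379×10^-3) / 6.918×10^-7 = 0.508

Ω = 0.508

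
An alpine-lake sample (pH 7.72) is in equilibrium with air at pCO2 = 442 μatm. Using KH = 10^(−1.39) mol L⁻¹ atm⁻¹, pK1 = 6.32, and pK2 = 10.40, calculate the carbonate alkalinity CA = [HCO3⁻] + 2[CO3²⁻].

[CO2*] = KH · pCO2 = 10^(−1.39) × 442×10^-6 = 1.801×10^-5 mol/L
α₀ = 1/(1 + K1/[H⁺] + K1K2/[H⁺]²) = 1/(1 + 10^+1.40 + 10^-1.28) = 0.03821
DIC = [CO2*]/α₀ = 1.801×10^-5 / 0.03821 = 0.4712 mmol/L
CA = (α₁ + 2α₂)·DIC = (0.9598 + 2×0.002005) × 0.4712 = 0.454 mmol/L

CA = 0.454 mmol/L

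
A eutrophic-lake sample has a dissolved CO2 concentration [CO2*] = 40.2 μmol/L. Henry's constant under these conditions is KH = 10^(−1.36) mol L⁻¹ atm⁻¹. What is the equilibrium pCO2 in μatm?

pCO2 = 921 μatm

KH = 10^(−1.36) = 4.365×10^-2 mol L⁻¹ atm⁻¹
pCO2 = [CO2*]/KH = 40.2×10^-6 / 4.365×10^-2 = 9.21×10^-4 atm = 921 μatm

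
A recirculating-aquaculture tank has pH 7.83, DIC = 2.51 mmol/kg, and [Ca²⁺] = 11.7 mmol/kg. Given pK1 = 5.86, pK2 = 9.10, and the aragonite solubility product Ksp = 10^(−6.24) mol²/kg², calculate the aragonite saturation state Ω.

α₂ = 1 / (1 + [H⁺]/K2 + [H⁺]²/(K1K2)) = 1 / (1 + 10^+1.27 + 10^-0.70)
   = 1 / (1 + 18.621 + 0.19953) = 1/19.820 = 0.05045
[CO3²⁻] = α₂ × DIC = 0.05045 × 2.51 = 0.1266 mmol/kg
Ksp = 10^(−6.24) = 5.754×10^-7
Ω = [Ca²⁺][CO3²⁻]/Ksp = (11.7×10^-3)(1.266×10^-4) / 5.754×10^-7 = 2.57

Ω = 2.57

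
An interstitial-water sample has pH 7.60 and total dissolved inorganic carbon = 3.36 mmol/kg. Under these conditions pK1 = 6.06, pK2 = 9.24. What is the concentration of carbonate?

α₂ = 1 / (1 + [H⁺]/K2 + [H⁺]²/(K1K2)) = 1 / (1 + 10^+1.64 + 10^+0.10)
   = 1 / (1 + 43.652 + 1.2589) = 1/45.911 = 0.02178
[CO3²⁻] = α₂ × DIC = 0.02178 × 3.36 = 0.0732 mmol/kg

[CO3²⁻] = 0.0732 mmol/kg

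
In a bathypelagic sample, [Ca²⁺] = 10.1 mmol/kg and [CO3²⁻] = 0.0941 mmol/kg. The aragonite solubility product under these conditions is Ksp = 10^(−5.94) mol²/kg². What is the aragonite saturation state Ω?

Ksp = 10^(−5.94) = 1.148×10^-6
Ω = [Ca²⁺][CO3²⁻]/Ksp = (10.1×10^-3)(0.0941×10^-3) / 1.148×10^-6 = 0.828

Ω = 0.828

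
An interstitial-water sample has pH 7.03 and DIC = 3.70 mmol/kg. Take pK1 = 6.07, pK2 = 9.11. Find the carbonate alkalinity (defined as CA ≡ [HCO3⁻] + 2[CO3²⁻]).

CA = [HCO3⁻] + 2[CO3²⁻] = (α₁ + 2α₂)·DIC
At pH 7.03: [H⁺]/K1 = 10^-0.96 = 0.10965, K2/[H⁺] = 10^-2.08 = 0.0083176
α₁ = 1/(1 + 0.10965 + 0.0083176) = 1/1.1180 = 0.8945; α₂ = α₁·K2/[H⁺] = 0.007440
α₁ + 2α₂ = 0.9094
CA = 0.9094 × 3.70 = 3.36 mmol/kg

CA = 3.36 mmol/kg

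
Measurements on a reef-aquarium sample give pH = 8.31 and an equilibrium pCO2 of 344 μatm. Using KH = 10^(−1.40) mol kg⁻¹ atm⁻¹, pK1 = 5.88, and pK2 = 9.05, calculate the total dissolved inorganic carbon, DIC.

DIC = 4.37 mmol/kg

[CO2*] = KH · pCO2 = 10^(−1.40) × 344×10^-6 = 1.369×10^-5 mol/kg
α₀ = 1/(1 + K1/[H⁺] + K1K2/[H⁺]²) = 1/(1 + 10^+2.43 + 10^+1.69) = 0.003134
DIC = [CO2*]/α₀ = 1.369×10^-5 / 0.003134 = 4.37 mmol/kg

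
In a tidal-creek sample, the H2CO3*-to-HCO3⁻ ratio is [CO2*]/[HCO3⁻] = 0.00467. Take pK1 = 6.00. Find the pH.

From K1 = [H⁺][HCO3⁻]/[CO2*]:  pH = pK1 − log₁₀([CO2*]/[HCO3⁻])
log₁₀(0.00467) = -2.331
pH = 6.00 − (-2.331) = 8.33

pH = 8.33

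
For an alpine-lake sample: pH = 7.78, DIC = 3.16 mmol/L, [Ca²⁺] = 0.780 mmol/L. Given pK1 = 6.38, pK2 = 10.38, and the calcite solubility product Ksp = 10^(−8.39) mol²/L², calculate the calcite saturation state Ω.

α₂ = 1 / (1 + [H⁺]/K2 + [H⁺]²/(K1K2)) = 1 / (1 + 10^+2.60 + 10^+1.20)
   = 1 / (1 + 398.11 + 15.849) = 1/414.96 = 0.002410
[CO3²⁻] = α₂ × DIC = 0.002410 × 3.16 = 0.007615 mmol/L = 7.615 μmol/L
Ksp = 10^(−8.39) = 4.074×10^-9
Ω = [Ca²⁺][CO3²⁻]/Ksp = (0.780×10^-3)(7.615×10^-6) / 4.074×10^-9 = 1.46

Ω = 1.46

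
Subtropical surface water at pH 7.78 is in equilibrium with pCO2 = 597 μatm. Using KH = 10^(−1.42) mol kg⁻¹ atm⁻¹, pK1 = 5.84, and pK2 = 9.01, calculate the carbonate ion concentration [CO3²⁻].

[CO3²⁻] = 0.116 mmol/kg

[CO2*] = KH · pCO2 = 10^(−1.42) × 597×10^-6 = 2.270×10^-5 mol/kg
α₀ = 1/(1 + K1/[H⁺] + K1K2/[H⁺]²) = 1/(1 + 10^+1.94 + 10^+0.71) = 0.01073
DIC = [CO2*]/α₀ = 2.270×10^-5 / 0.01073 = 2.116 mmol/kg
[CO3²⁻] = α₂·DIC; α₂ = 0.05501, so [CO3²⁻] = 0.05501 × 2.116 = 0.116 mmol/kg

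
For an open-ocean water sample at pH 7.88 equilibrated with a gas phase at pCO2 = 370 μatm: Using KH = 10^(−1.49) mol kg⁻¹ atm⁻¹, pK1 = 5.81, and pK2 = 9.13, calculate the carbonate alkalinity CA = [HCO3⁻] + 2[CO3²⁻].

[CO2*] = KH · pCO2 = 10^(−1.49) × 370×10^-6 = 1.197×10^-5 mol/kg
α₀ = 1/(1 + K1/[H⁺] + K1K2/[H⁺]²) = 1/(1 + 10^+2.07 + 10^+0.82) = 0.007994
DIC = [CO2*]/α₀ = 1.197×10^-5 / 0.007994 = 1.498 mmol/kg
CA = (α₁ + 2α₂)·DIC = (0.9392 + 2×0.05281) × 1.498 = 1.56 mmol/kg

CA = 1.56 mmol/kg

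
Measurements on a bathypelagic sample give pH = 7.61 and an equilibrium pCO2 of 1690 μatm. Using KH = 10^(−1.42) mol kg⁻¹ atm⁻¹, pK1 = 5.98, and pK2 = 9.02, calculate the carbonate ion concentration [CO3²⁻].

[CO2*] = KH · pCO2 = 10^(−1.42) × 1690×10^-6 = 6.425×10^-5 mol/kg
α₀ = 1/(1 + K1/[H⁺] + K1K2/[H⁺]²) = 1/(1 + 10^+1.63 + 10^+0.22) = 0.02207
DIC = [CO2*]/α₀ = 6.425×10^-5 / 0.02207 = 2.912 mmol/kg
[CO3²⁻] = α₂·DIC; α₂ = 0.03662, so [CO3²⁻] = 0.03662 × 2.912 = 0.107 mmol/kg

[CO3²⁻] = 0.107 mmol/kg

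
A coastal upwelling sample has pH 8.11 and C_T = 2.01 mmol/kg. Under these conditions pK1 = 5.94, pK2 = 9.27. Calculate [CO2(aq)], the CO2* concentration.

α₀ = 1 / (1 + K1/[H⁺] + K1K2/[H⁺]²) = 1 / (1 + 10^+2.17 + 10^+1.01)
   = 1 / (1 + 147.91 + 10.233) = 1/159.14 = 0.006284
[CO2*] = α₀ × DIC = 0.006284 × 2.01 = 0.0126 mmol/kg = 12.6 μmol/kg

[CO2*] = 12.6 μmol/kg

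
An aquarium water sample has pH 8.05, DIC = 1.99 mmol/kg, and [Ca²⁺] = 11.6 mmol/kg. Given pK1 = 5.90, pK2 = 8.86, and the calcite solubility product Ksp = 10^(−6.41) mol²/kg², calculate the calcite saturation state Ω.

Ω = 7.91

α₂ = 1 / (1 + [H⁺]/K2 + [H⁺]²/(K1K2)) = 1 / (1 + 10^+0.81 + 10^-1.34)
   = 1 / (1 + 6.4565 + 0.045709) = 1/7.5023 = 0.1333
[CO3²⁻] = α₂ × DIC = 0.1333 × 1.99 = 0.2653 mmol/kg
Ksp = 10^(−6.41) = 3.890×10^-7
Ω = [Ca²⁺][CO3²⁻]/Ksp = (11.6×10^-3)(2.653×10^-4) / 3.890×10^-7 = 7.91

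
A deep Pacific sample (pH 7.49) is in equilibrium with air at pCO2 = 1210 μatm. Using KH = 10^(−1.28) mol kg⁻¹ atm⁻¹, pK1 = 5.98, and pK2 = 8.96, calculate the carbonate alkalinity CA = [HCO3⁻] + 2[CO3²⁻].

[CO2*] = KH · pCO2 = 10^(−1.28) × 1210×10^-6 = 6.350×10^-5 mol/kg
α₀ = 1/(1 + K1/[H⁺] + K1K2/[H⁺]²) = 1/(1 + 10^+1.51 + 10^+0.04) = 0.02902
DIC = [CO2*]/α₀ = 6.350×10^-5 / 0.02902 = 2.188 mmol/kg
CA = (α₁ + 2α₂)·DIC = (0.9392 + 2×0.03182) × 2.188 = 2.19 mmol/kg

CA = 2.19 mmol/kg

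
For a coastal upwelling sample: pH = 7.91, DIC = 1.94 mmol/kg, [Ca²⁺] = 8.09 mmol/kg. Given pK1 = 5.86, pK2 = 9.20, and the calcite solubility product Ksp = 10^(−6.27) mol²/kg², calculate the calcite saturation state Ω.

Ω = 1.41

α₂ = 1 / (1 + [H⁺]/K2 + [H⁺]²/(K1K2)) = 1 / (1 + 10^+1.29 + 10^-0.76)
   = 1 / (1 + 19.498 + 0.17378) = 1/20.672 = 0.04837
[CO3²⁻] = α₂ × DIC = 0.04837 × 1.94 = 0.09385 mmol/kg
Ksp = 10^(−6.27) = 5.370×10^-7
Ω = [Ca²⁺][CO3²⁻]/Ksp = (8.09×10^-3)(9.385×10^-5) / 5.370×10^-7 = 1.41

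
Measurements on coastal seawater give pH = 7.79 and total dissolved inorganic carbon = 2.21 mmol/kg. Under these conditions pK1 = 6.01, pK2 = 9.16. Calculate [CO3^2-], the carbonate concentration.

α₂ = 1 / (1 + [H⁺]/K2 + [H⁺]²/(K1K2)) = 1 / (1 + 10^+1.37 + 10^-0.41)
   = 1 / (1 + 23.442 + 0.38905) = 1/24.831 = 0.04027
[CO3²⁻] = α₂ × DIC = 0.04027 × 2.21 = 0.0890 mmol/kg

[CO3²⁻] = 0.0890 mmol/kg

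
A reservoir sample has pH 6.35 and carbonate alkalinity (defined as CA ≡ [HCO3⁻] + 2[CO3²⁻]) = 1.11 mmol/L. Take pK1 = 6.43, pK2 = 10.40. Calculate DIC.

DIC = 2.44 mmol/L

CA = [HCO3⁻] + 2[CO3²⁻] = (α₁ + 2α₂)·DIC
At pH 6.35: [H⁺]/K1 = 10^0.08 = 1.2023, K2/[H⁺] = 10^-4.05 = 8.9125×10^-5
α₁ = 1/(1 + 1.2023 + 8.9125×10^-5) = 1/2.2024 = 0.4541; α₂ = α₁·K2/[H⁺] = 4.047×10^-5
α₁ + 2α₂ = 0.4541
DIC = CA / (α₁ + 2α₂) = 1.11 / 0.4541 = 2.44 mmol/L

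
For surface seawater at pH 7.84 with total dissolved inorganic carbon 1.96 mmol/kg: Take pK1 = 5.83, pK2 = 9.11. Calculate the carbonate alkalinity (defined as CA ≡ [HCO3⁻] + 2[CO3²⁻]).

CA = [HCO3⁻] + 2[CO3²⁻] = (α₁ + 2α₂)·DIC
At pH 7.84: [H⁺]/K1 = 10^-2.01 = 0.0097724, K2/[H⁺] = 10^-1.27 = 0.053703
α₁ = 1/(1 + 0.0097724 + 0.053703) = 1/1.0635 = 0.9403; α₂ = α₁·K2/[H⁺] = 0.05050
α₁ + 2α₂ = 1.0413
CA = 1.0413 × 1.96 = 2.04 mmol/kg

CA = 2.04 mmol/kg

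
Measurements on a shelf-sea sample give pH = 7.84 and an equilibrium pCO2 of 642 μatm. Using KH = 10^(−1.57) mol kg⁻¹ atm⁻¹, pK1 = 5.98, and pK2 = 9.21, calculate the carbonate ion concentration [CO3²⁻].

[CO3²⁻] = 0.0534 mmol/kg

[CO2*] = KH · pCO2 = 10^(−1.57) × 642×10^-6 = 1.728×10^-5 mol/kg
α₀ = 1/(1 + K1/[H⁺] + K1K2/[H⁺]²) = 1/(1 + 10^+1.86 + 10^+0.49) = 0.01307
DIC = [CO2*]/α₀ = 1.728×10^-5 / 0.01307 = 1.322 mmol/kg
[CO3²⁻] = α₂·DIC; α₂ = 0.04038, so [CO3²⁻] = 0.04038 × 1.322 = 0.0534 mmol/kg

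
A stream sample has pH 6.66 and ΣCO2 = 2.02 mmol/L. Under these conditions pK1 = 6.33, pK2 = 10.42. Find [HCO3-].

α₁ = 1 / (1 + [H⁺]/K1 + K2/[H⁺]) = 1 / (1 + 10^-0.33 + 10^-3.76)
   = 1 / (1 + 0.46774 + 0.00017378) = 1/1.4679 = 0.6812
[HCO3⁻] = α₁ × DIC = 0.6812 × 2.02 = 1.38 mmol/L

[HCO3⁻] = 1.38 mmol/L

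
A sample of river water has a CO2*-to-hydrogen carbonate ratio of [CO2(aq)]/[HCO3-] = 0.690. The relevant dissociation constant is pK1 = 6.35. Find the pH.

From K1 = [H⁺][HCO3-]/[CO2(aq)]:  pH = pK1 − log₁₀([CO2(aq)]/[HCO3-])
log₁₀(0.690) = -0.161
pH = 6.35 − (-0.161) = 6.51

pH = 6.51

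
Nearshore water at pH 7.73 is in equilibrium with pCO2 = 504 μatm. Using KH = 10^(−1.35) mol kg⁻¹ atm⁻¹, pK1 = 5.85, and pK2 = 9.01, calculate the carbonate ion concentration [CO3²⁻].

[CO3²⁻] = 0.0896 mmol/kg

[CO2*] = KH · pCO2 = 10^(−1.35) × 504×10^-6 = 2.251×10^-5 mol/kg
α₀ = 1/(1 + K1/[H⁺] + K1K2/[H⁺]²) = 1/(1 + 10^+1.88 + 10^+0.60) = 0.01237
DIC = [CO2*]/α₀ = 2.251×10^-5 / 0.01237 = 1.820 mmol/kg
[CO3²⁻] = α₂·DIC; α₂ = 0.04925, so [CO3²⁻] = 0.04925 × 1.820 = 0.0896 mmol/kg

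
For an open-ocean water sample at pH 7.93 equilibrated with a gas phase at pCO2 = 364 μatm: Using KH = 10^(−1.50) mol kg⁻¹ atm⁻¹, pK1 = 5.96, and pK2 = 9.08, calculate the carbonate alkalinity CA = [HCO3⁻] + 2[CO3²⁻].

CA = 1.23 mmol/kg

[CO2*] = KH · pCO2 = 10^(−1.50) × 364×10^-6 = 1.151×10^-5 mol/kg
α₀ = 1/(1 + K1/[H⁺] + K1K2/[H⁺]²) = 1/(1 + 10^+1.97 + 10^+0.82) = 0.009908
DIC = [CO2*]/α₀ = 1.151×10^-5 / 0.009908 = 1.162 mmol/kg
CA = (α₁ + 2α₂)·DIC = (0.9246 + 2×0.06546) × 1.162 = 1.23 mmol/kg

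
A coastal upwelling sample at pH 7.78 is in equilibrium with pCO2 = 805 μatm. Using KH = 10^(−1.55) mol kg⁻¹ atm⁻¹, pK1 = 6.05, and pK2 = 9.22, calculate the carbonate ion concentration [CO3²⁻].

[CO2*] = KH · pCO2 = 10^(−1.55) × 805×10^-6 = 2.269×10^-5 mol/kg
α₀ = 1/(1 + K1/[H⁺] + K1K2/[H⁺]²) = 1/(1 + 10^+1.73 + 10^+0.29) = 0.01765
DIC = [CO2*]/α₀ = 2.269×10^-5 / 0.01765 = 1.285 mmol/kg
[CO3²⁻] = α₂·DIC; α₂ = 0.03442, so [CO3²⁻] = 0.03442 × 1.285 = 0.0442 mmol/kg

[CO3²⁻] = 0.0442 mmol/kg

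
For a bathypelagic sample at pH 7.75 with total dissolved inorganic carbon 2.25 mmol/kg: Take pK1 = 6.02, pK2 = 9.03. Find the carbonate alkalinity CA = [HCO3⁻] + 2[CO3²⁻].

CA = [HCO3⁻] + 2[CO3²⁻] = (α₁ + 2α₂)·DIC
At pH 7.75: [H⁺]/K1 = 10^-1.73 = 0.018621, K2/[H⁺] = 10^-1.28 = 0.052481
α₁ = 1/(1 + 0.018621 + 0.052481) = 1/1.0711 = 0.9336; α₂ = α₁·K2/[H⁺] = 0.04900
α₁ + 2α₂ = 1.0316
CA = 1.0316 × 2.25 = 2.32 mmol/kg

CA = 2.32 mmol/kg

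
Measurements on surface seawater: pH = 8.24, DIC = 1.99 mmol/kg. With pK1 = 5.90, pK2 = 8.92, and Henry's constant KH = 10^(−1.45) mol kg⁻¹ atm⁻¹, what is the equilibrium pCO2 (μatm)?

α₀ = 1 / (1 + K1/[H⁺] + K1K2/[H⁺]²) = 1 / (1 + 10^+2.34 + 10^+1.66)
   = 1 / (1 + 218.78 + 45.709) = 1/265.48 = 0.003767
[CO2*] = α₀ × DIC = 0.003767 × 1.99 = 0.007496 mmol/kg = 7.496 μmol/kg
pCO2 = [CO2*]/KH = 7.496×10^-6 / 3.548×10^-2 = 211 μatm

pCO2 = 211 μatm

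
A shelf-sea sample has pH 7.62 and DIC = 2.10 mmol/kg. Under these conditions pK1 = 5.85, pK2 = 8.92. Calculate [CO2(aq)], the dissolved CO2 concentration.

[CO2*] = 0.0334 mmol/kg

α₀ = 1 / (1 + K1/[H⁺] + K1K2/[H⁺]²) = 1 / (1 + 10^+1.77 + 10^+0.47)
   = 1 / (1 + 58.884 + 2.9512) = 1/62.836 = 0.01591
[CO2*] = α₀ × DIC = 0.01591 × 2.10 = 0.0334 mmol/kg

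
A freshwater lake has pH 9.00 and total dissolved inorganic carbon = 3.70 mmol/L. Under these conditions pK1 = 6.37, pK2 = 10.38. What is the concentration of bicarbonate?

α₁ = 1 / (1 + [H⁺]/K1 + K2/[H⁺]) = 1 / (1 + 10^-2.63 + 10^-1.38)
   = 1 / (1 + 0.0023442 + 0.041687) = 1/1.0440 = 0.9578
[HCO3⁻] = α₁ × DIC = 0.9578 × 3.70 = 3.54 mmol/L

[HCO3⁻] = 3.54 mmol/L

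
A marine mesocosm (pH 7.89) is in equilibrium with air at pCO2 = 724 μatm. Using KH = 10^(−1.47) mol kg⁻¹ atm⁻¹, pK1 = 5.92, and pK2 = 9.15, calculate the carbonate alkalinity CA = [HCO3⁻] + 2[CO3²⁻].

CA = 2.54 mmol/kg

[CO2*] = KH · pCO2 = 10^(−1.47) × 724×10^-6 = 2.453×10^-5 mol/kg
α₀ = 1/(1 + K1/[H⁺] + K1K2/[H⁺]²) = 1/(1 + 10^+1.97 + 10^+0.71) = 0.01005
DIC = [CO2*]/α₀ = 2.453×10^-5 / 0.01005 = 2.440 mmol/kg
CA = (α₁ + 2α₂)·DIC = (0.9384 + 2×0.05157) × 2.440 = 2.54 mmol/kg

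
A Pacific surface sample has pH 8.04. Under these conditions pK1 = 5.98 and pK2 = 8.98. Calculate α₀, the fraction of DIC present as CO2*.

α₀ = 0.00775

α₀ = 1 / (1 + K1/[H⁺] + K1K2/[H⁺]²) = 1 / (1 + 10^+2.06 + 10^+1.12)
   = 1 / (1 + 114.82 + 13.183) = 1/129.00 = 0.007752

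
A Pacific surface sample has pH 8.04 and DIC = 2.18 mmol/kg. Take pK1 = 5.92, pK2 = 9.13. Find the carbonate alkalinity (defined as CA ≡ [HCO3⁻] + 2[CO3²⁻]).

CA = 2.33 mmol/kg

CA = [HCO3⁻] + 2[CO3²⁻] = (α₁ + 2α₂)·DIC
At pH 8.04: [H⁺]/K1 = 10^-2.12 = 0.0075858, K2/[H⁺] = 10^-1.09 = 0.081283
α₁ = 1/(1 + 0.0075858 + 0.081283) = 1/1.0889 = 0.9184; α₂ = α₁·K2/[H⁺] = 0.07465
α₁ + 2α₂ = 1.0677
CA = 1.0677 × 2.18 = 2.33 mmol/kg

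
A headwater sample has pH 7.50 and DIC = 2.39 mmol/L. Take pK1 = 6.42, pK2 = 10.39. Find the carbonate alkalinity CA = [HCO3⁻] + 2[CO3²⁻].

CA = [HCO3⁻] + 2[CO3²⁻] = (α₁ + 2α₂)·DIC
At pH 7.50: [H⁺]/K1 = 10^-1.08 = 0.083176, K2/[H⁺] = 10^-2.89 = 0.0012882
α₁ = 1/(1 + 0.083176 + 0.0012882) = 1/1.0845 = 0.9221; α₂ = α₁·K2/[H⁺] = 0.001188
α₁ + 2α₂ = 0.9245
CA = 0.9245 × 2.39 = 2.21 mmol/L

CA = 2.21 mmol/L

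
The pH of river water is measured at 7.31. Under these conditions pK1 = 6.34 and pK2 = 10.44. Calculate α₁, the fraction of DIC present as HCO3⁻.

α₁ = 0.903

α₁ = 1 / (1 + [H⁺]/K1 + K2/[H⁺]) = 1 / (1 + 10^-0.97 + 10^-3.13)
   = 1 / (1 + 0.10715 + 0.00074131) = 1/1.1079 = 0.9026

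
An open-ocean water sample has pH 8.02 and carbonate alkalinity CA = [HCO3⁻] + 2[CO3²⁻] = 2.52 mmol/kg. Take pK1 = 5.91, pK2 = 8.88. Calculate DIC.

DIC = 2.26 mmol/kg

CA = [HCO3⁻] + 2[CO3²⁻] = (α₁ + 2α₂)·DIC
At pH 8.02: [H⁺]/K1 = 10^-2.11 = 0.0077625, K2/[H⁺] = 10^-0.86 = 0.13804
α₁ = 1/(1 + 0.0077625 + 0.13804) = 1/1.1458 = 0.8728; α₂ = α₁·K2/[H⁺] = 0.1205
α₁ + 2α₂ = 1.1137
DIC = CA / (α₁ + 2α₂) = 2.52 / 1.1137 = 2.26 mmol/kg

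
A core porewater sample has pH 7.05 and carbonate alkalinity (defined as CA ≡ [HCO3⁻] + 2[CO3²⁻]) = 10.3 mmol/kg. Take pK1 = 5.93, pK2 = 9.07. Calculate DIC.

CA = [HCO3⁻] + 2[CO3²⁻] = (α₁ + 2α₂)·DIC
At pH 7.05: [H⁺]/K1 = 10^-1.12 = 0.075858, K2/[H⁺] = 10^-2.02 = 0.0095499
α₁ = 1/(1 + 0.075858 + 0.0095499) = 1/1.0854 = 0.9213; α₂ = α₁·K2/[H⁺] = 0.008798
α₁ + 2α₂ = 0.9389
DIC = CA / (α₁ + 2α₂) = 10.3 / 0.9389 = 11.0 mmol/kg

DIC = 11.0 mmol/kg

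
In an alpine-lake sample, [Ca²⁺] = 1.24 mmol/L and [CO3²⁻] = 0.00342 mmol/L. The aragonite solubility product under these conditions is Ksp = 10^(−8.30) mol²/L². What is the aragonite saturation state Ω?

Ω = 0.846

Ksp = 10^(−8.30) = 5.012×10^-9
Ω = [Ca²⁺][CO3²⁻]/Ksp = (1.24×10^-3)(0.00342×10^-3) / 5.012×10^-9 = 0.846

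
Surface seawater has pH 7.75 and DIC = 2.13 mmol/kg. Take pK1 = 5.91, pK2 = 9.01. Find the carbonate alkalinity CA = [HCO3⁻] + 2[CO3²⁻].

CA = [HCO3⁻] + 2[CO3²⁻] = (α₁ + 2α₂)·DIC
At pH 7.75: [H⁺]/K1 = 10^-1.84 = 0.014454, K2/[H⁺] = 10^-1.26 = 0.054954
α₁ = 1/(1 + 0.014454 + 0.054954) = 1/1.0694 = 0.9351; α₂ = α₁·K2/[H⁺] = 0.05139
α₁ + 2α₂ = 1.0379
CA = 1.0379 × 2.13 = 2.21 mmol/kg

CA = 2.21 mmol/kg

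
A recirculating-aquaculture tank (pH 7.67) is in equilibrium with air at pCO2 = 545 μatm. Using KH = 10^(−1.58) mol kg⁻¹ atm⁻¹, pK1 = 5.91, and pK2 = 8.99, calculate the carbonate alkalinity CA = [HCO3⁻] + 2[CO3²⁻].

CA = 0.904 mmol/kg

[CO2*] = KH · pCO2 = 10^(−1.58) × 545×10^-6 = 1.433×10^-5 mol/kg
α₀ = 1/(1 + K1/[H⁺] + K1K2/[H⁺]²) = 1/(1 + 10^+1.76 + 10^+0.44) = 0.01631
DIC = [CO2*]/α₀ = 1.433×10^-5 / 0.01631 = 0.8787 mmol/kg
CA = (α₁ + 2α₂)·DIC = (0.9388 + 2×0.04493) × 0.8787 = 0.904 mmol/kg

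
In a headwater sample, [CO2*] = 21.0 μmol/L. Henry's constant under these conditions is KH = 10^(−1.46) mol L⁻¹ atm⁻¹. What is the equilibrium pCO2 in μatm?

KH = 10^(−1.46) = 3.467×10^-2 mol L⁻¹ atm⁻¹
pCO2 = [CO2*]/KH = 21.0×10^-6 / 3.467×10^-2 = 6.06×10^-4 atm = 606 μatm

pCO2 = 606 μatm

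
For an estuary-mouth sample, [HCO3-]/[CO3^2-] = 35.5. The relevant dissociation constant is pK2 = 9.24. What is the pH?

From K2 = [H⁺][CO3^2-]/[HCO3-]:  pH = pK2 − log₁₀([HCO3-]/[CO3^2-])
log₁₀(35.5) = +1.550
pH = 9.24 − (+1.550) = 7.69

pH = 7.69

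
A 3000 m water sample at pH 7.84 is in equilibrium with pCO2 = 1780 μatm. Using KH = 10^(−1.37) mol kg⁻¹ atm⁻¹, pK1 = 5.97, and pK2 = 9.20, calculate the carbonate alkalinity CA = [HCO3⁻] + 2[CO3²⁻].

CA = 6.12 mmol/kg

[CO2*] = KH · pCO2 = 10^(−1.37) × 1780×10^-6 = 7.593×10^-5 mol/kg
α₀ = 1/(1 + K1/[H⁺] + K1K2/[H⁺]²) = 1/(1 + 10^+1.87 + 10^+0.51) = 0.01276
DIC = [CO2*]/α₀ = 7.593×10^-5 / 0.01276 = 5.950 mmol/kg
CA = (α₁ + 2α₂)·DIC = (0.9459 + 2×0.04129) × 5.950 = 6.12 mmol/kg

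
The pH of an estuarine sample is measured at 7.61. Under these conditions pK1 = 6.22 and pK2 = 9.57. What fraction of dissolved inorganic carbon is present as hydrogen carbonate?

α₁ = 1 / (1 + [H⁺]/K1 + K2/[H⁺]) = 1 / (1 + 10^-1.39 + 10^-1.96)
   = 1 / (1 + 0.040738 + 0.010965) = 1/1.0517 = 0.9508

α₁ = 0.951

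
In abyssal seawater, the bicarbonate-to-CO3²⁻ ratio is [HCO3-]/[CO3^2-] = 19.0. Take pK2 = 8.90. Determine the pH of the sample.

From K2 = [H⁺][CO3^2-]/[HCO3-]:  pH = pK2 − log₁₀([HCO3-]/[CO3^2-])
log₁₀(19.0) = +1.279
pH = 8.90 − (+1.279) = 7.62

pH = 7.62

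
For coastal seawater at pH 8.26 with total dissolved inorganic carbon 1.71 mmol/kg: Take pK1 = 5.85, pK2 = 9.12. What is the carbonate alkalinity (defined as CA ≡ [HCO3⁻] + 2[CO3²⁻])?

CA = 1.91 mmol/kg

CA = [HCO3⁻] + 2[CO3²⁻] = (α₁ + 2α₂)·DIC
At pH 8.26: [H⁺]/K1 = 10^-2.41 = 0.0038905, K2/[H⁺] = 10^-0.86 = 0.13804
α₁ = 1/(1 + 0.0038905 + 0.13804) = 1/1.1419 = 0.8757; α₂ = α₁·K2/[H⁺] = 0.1209
α₁ + 2α₂ = 1.1175
CA = 1.1175 × 1.71 = 1.91 mmol/kg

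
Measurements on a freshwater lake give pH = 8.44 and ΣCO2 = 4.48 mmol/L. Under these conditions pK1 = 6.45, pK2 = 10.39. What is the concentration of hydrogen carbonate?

α₁ = 1 / (1 + [H⁺]/K1 + K2/[H⁺]) = 1 / (1 + 10^-1.99 + 10^-1.95)
   = 1 / (1 + 0.010233 + 0.011220) = 1/1.0215 = 0.9790
[HCO3⁻] = α₁ × DIC = 0.9790 × 4.48 = 4.39 mmol/L

[HCO3⁻] = 4.39 mmol/L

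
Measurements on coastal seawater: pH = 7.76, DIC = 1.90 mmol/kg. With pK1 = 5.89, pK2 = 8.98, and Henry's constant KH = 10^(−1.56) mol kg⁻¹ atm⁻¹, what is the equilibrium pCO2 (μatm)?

pCO2 = 867 μatm

α₀ = 1 / (1 + K1/[H⁺] + K1K2/[H⁺]²) = 1 / (1 + 10^+1.87 + 10^+0.65)
   = 1 / (1 + 74.131 + 4.4668) = 1/79.598 = 0.01256
[CO2*] = α₀ × DIC = 0.01256 × 1.90 = 0.02387 mmol/kg
pCO2 = [CO2*]/KH = 2.387×10^-5 / 2.754×10^-2 = 867 μatm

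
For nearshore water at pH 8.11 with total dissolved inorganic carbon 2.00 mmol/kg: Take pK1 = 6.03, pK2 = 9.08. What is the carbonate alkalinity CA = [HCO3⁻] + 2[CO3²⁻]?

CA = [HCO3⁻] + 2[CO3²⁻] = (α₁ + 2α₂)·DIC
At pH 8.11: [H⁺]/K1 = 10^-2.08 = 0.0083176, K2/[H⁺] = 10^-0.97 = 0.10715
α₁ = 1/(1 + 0.0083176 + 0.10715) = 1/1.1155 = 0.8965; α₂ = α₁·K2/[H⁺] = 0.09606
α₁ + 2α₂ = 1.0886
CA = 1.0886 × 2.00 = 2.18 mmol/kg

CA = 2.18 mmol/kg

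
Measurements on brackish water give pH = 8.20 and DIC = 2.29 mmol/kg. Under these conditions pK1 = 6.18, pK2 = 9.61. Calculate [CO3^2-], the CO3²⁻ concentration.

[CO3²⁻] = 0.0850 mmol/kg

α₂ = 1 / (1 + [H⁺]/K2 + [H⁺]²/(K1K2)) = 1 / (1 + 10^+1.41 + 10^-0.61)
   = 1 / (1 + 25.704 + 0.24547) = 1/26.949 = 0.03711
[CO3²⁻] = α₂ × DIC = 0.03711 × 2.29 = 0.0850 mmol/kg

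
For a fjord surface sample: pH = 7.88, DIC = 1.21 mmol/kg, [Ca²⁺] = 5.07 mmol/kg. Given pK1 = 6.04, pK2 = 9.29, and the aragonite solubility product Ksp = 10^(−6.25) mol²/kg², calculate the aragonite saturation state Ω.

Ω = 0.403

α₂ = 1 / (1 + [H⁺]/K2 + [H⁺]²/(K1K2)) = 1 / (1 + 10^+1.41 + 10^-0.43)
   = 1 / (1 + 25.704 + 0.37154) = 1/27.075 = 0.03693
[CO3²⁻] = α₂ × DIC = 0.03693 × 1.21 = 0.04469 mmol/kg
Ksp = 10^(−6.25) = 5.623×10^-7
Ω = [Ca²⁺][CO3²⁻]/Ksp = (5.07×10^-3)(4.469×10^-5) / 5.623×10^-7 = 0.403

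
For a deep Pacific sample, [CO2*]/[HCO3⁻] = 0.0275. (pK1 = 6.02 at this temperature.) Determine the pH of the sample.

pH = 7.58

From K1 = [H⁺][HCO3⁻]/[CO2*]:  pH = pK1 − log₁₀([CO2*]/[HCO3⁻])
log₁₀(0.0275) = -1.561
pH = 6.02 − (-1.561) = 7.58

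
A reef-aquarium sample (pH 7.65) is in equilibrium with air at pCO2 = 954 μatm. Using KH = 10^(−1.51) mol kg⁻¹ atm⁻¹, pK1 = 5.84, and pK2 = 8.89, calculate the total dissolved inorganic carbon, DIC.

[CO2*] = KH · pCO2 = 10^(−1.51) × 954×10^-6 = 2.948×10^-5 mol/kg
α₀ = 1/(1 + K1/[H⁺] + K1K2/[H⁺]²) = 1/(1 + 10^+1.81 + 10^+0.57) = 0.01443
DIC = [CO2*]/α₀ = 2.948×10^-5 / 0.01443 = 2.04 mmol/kg

DIC = 2.04 mmol/kg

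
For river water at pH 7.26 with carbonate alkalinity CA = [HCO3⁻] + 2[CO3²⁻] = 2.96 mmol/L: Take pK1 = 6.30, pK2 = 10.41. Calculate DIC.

CA = [HCO3⁻] + 2[CO3²⁻] = (α₁ + 2α₂)·DIC
At pH 7.26: [H⁺]/K1 = 10^-0.96 = 0.10965, K2/[H⁺] = 10^-3.15 = 0.00070795
α₁ = 1/(1 + 0.10965 + 0.00070795) = 1/1.1104 = 0.9006; α₂ = α₁·K2/[H⁺] = 0.0006376
α₁ + 2α₂ = 0.9019
DIC = CA / (α₁ + 2α₂) = 2.96 / 0.9019 = 3.28 mmol/L

DIC = 3.28 mmol/L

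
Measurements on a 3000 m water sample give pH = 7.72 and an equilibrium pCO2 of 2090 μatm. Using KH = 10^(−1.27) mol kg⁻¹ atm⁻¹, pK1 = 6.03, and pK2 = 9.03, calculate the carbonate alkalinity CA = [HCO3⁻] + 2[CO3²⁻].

CA = 6.04 mmol/kg

[CO2*] = KH · pCO2 = 10^(−1.27) × 2090×10^-6 = 1.122×10^-4 mol/kg
α₀ = 1/(1 + K1/[H⁺] + K1K2/[H⁺]²) = 1/(1 + 10^+1.69 + 10^+0.38) = 0.01909
DIC = [CO2*]/α₀ = 1.122×10^-4 / 0.01909 = 5.879 mmol/kg
CA = (α₁ + 2α₂)·DIC = (0.9351 + 2×0.04580) × 5.879 = 6.04 mmol/kg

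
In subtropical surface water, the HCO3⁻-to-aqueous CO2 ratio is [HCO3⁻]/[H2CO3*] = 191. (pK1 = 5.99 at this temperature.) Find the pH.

pH = 8.27

From K1 = [H⁺][HCO3⁻]/[H2CO3*]:  pH = pK1 + log₁₀([HCO3⁻]/[H2CO3*])
log₁₀(191) = +2.281
pH = 5.99 + (+2.281) = 8.27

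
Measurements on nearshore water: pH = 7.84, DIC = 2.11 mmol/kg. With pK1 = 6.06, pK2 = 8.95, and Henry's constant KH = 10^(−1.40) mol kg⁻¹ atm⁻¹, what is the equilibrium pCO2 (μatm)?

α₀ = 1 / (1 + K1/[H⁺] + K1K2/[H⁺]²) = 1 / (1 + 10^+1.78 + 10^+0.67)
   = 1 / (1 + 60.256 + 4.6774) = 1/65.933 = 0.01517
[CO2*] = α₀ × DIC = 0.01517 × 2.11 = 0.03200 mmol/kg
pCO2 = [CO2*]/KH = 3.200×10^-5 / 3.981×10^-2 = 804 μatm

pCO2 = 804 μatm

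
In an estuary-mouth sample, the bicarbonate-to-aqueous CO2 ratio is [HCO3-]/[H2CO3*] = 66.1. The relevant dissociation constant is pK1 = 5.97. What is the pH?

From K1 = [H⁺][HCO3-]/[H2CO3*]:  pH = pK1 + log₁₀([HCO3-]/[H2CO3*])
log₁₀(66.1) = +1.820
pH = 5.97 + (+1.820) = 7.79

pH = 7.79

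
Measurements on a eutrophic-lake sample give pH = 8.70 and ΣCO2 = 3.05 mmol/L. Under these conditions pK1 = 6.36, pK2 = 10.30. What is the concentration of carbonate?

α₂ = 1 / (1 + [H⁺]/K2 + [H⁺]²/(K1K2)) = 1 / (1 + 10^+1.60 + 10^-0.74)
   = 1 / (1 + 39.811 + 0.18197) = 1/40.993 = 0.02439
[CO3²⁻] = α₂ × DIC = 0.02439 × 3.05 = 0.0744 mmol/L

[CO3²⁻] = 0.0744 mmol/L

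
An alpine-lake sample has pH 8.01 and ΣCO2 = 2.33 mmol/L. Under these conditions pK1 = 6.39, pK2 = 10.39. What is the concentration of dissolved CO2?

[CO2*] = 0.0544 mmol/L

α₀ = 1 / (1 + K1/[H⁺] + K1K2/[H⁺]²) = 1 / (1 + 10^+1.62 + 10^-0.76)
   = 1 / (1 + 41.687 + 0.17378) = 1/42.861 = 0.02333
[CO2*] = α₀ × DIC = 0.02333 × 2.33 = 0.0544 mmol/L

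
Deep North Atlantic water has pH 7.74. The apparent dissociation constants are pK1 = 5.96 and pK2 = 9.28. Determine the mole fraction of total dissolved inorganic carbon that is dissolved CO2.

α₀ = 1 / (1 + K1/[H⁺] + K1K2/[H⁺]²) = 1 / (1 + 10^+1.78 + 10^+0.24)
   = 1 / (1 + 60.256 + 1.7378) = 1/62.994 = 0.01587

α₀ = 0.0159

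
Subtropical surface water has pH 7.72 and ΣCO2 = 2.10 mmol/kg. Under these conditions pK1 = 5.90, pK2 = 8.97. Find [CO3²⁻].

α₂ = 1 / (1 + [H⁺]/K2 + [H⁺]²/(K1K2)) = 1 / (1 + 10^+1.25 + 10^-0.57)
   = 1 / (1 + 17.783 + 0.26915) = 1/19.052 = 0.05249
[CO3²⁻] = α₂ × DIC = 0.05249 × 2.10 = 0.110 mmol/kg

[CO3²⁻] = 0.110 mmol/kg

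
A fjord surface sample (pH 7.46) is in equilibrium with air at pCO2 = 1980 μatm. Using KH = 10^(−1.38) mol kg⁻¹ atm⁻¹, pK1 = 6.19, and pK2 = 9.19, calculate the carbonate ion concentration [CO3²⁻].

[CO3²⁻] = 0.0286 mmol/kg

[CO2*] = KH · pCO2 = 10^(−1.38) × 1980×10^-6 = 8.254×10^-5 mol/kg
α₀ = 1/(1 + K1/[H⁺] + K1K2/[H⁺]²) = 1/(1 + 10^+1.27 + 10^-0.46) = 0.05008
DIC = [CO2*]/α₀ = 8.254×10^-5 / 0.05008 = 1.648 mmol/kg
[CO3²⁻] = α₂·DIC; α₂ = 0.01736, so [CO3²⁻] = 0.01736 × 1.648 = 0.0286 mmol/kg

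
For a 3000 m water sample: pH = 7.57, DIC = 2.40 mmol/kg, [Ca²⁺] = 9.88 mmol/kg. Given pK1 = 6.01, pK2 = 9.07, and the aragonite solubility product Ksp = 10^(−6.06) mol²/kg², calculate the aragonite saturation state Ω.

α₂ = 1 / (1 + [H⁺]/K2 + [H⁺]²/(K1K2)) = 1 / (1 + 10^+1.50 + 10^-0.06)
   = 1 / (1 + 31.623 + 0.87096) = 1/33.494 = 0.02986
[CO3²⁻] = α₂ × DIC = 0.02986 × 2.40 = 0.07166 mmol/kg
Ksp = 10^(−6.06) = 8.710×10^-7
Ω = [Ca²⁺][CO3²⁻]/Ksp = (9.88×10^-3)(7.166×10^-5) / 8.710×10^-7 = 0.813

Ω = 0.813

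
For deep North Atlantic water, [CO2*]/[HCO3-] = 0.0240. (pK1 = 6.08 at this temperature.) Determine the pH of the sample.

pH = 7.70

From K1 = [H⁺][HCO3-]/[CO2*]:  pH = pK1 − log₁₀([CO2*]/[HCO3-])
log₁₀(0.0240) = -1.620
pH = 6.08 − (-1.620) = 7.70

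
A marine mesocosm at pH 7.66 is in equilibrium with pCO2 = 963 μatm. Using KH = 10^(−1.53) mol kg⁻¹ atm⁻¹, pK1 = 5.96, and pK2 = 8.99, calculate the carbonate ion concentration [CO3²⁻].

[CO3²⁻] = 0.0666 mmol/kg

[CO2*] = KH · pCO2 = 10^(−1.53) × 963×10^-6 = 2.842×10^-5 mol/kg
α₀ = 1/(1 + K1/[H⁺] + K1K2/[H⁺]²) = 1/(1 + 10^+1.70 + 10^+0.37) = 0.01870
DIC = [CO2*]/α₀ = 2.842×10^-5 / 0.01870 = 1.519 mmol/kg
[CO3²⁻] = α₂·DIC; α₂ = 0.04385, so [CO3²⁻] = 0.04385 × 1.519 = 0.0666 mmol/kg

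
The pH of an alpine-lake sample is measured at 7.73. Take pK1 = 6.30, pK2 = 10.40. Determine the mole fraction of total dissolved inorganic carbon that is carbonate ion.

α₂ = 1 / (1 + [H⁺]/K2 + [H⁺]²/(K1K2)) = 1 / (1 + 10^+2.67 + 10^+1.24)
   = 1 / (1 + 467.74 + 17.378) = 1/486.11 = 0.002057

α₂ = 0.00206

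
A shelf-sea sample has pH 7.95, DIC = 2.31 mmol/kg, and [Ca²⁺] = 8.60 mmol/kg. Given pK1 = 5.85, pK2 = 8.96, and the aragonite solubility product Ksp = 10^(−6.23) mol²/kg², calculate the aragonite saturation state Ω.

Ω = 2.98

α₂ = 1 / (1 + [H⁺]/K2 + [H⁺]²/(K1K2)) = 1 / (1 + 10^+1.01 + 10^-1.09)
   = 1 / (1 + 10.233 + 0.081283) = 1/11.314 = 0.08838
[CO3²⁻] = α₂ × DIC = 0.08838 × 2.31 = 0.2042 mmol/kg
Ksp = 10^(−6.23) = 5.888×10^-7
Ω = [Ca²⁺][CO3²⁻]/Ksp = (8.60×10^-3)(2.042×10^-4) / 5.888×10^-7 = 2.98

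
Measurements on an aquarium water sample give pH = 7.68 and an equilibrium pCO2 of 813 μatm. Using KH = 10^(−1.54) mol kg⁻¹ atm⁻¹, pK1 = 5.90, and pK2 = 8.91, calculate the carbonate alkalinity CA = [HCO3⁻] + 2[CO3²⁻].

[CO2*] = KH · pCO2 = 10^(−1.54) × 813×10^-6 = 2.345×10^-5 mol/kg
α₀ = 1/(1 + K1/[H⁺] + K1K2/[H⁺]²) = 1/(1 + 10^+1.78 + 10^+0.55) = 0.01543
DIC = [CO2*]/α₀ = 2.345×10^-5 / 0.01543 = 1.519 mmol/kg
CA = (α₁ + 2α₂)·DIC = (0.9298 + 2×0.05475) × 1.519 = 1.58 mmol/kg

CA = 1.58 mmol/kg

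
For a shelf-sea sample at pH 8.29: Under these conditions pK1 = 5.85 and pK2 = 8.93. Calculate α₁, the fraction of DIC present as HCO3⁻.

α₁ = 1 / (1 + [H⁺]/K1 + K2/[H⁺]) = 1 / (1 + 10^-2.44 + 10^-0.64)
   = 1 / (1 + 0.0036308 + 0.22909) = 1/1.2327 = 0.8112

α₁ = 0.811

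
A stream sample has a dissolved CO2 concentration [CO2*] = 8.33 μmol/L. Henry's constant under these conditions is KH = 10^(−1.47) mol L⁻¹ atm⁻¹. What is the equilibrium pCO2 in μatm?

KH = 10^(−1.47) = 3.388×10^-2 mol L⁻¹ atm⁻¹
pCO2 = [CO2*]/KH = 8.33×10^-6 / 3.388×10^-2 = 2.46×10^-4 atm = 246 μatm

pCO2 = 246 μatm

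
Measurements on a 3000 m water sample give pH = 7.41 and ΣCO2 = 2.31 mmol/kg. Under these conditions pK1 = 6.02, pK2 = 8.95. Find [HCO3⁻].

α₁ = 1 / (1 + [H⁺]/K1 + K2/[H⁺]) = 1 / (1 + 10^-1.39 + 10^-1.54)
   = 1 / (1 + 0.040738 + 0.028840) = 1/1.0696 = 0.9349
[HCO3⁻] = α₁ × DIC = 0.9349 × 2.31 = 2.16 mmol/kg

[HCO3⁻] = 2.16 mmol/kg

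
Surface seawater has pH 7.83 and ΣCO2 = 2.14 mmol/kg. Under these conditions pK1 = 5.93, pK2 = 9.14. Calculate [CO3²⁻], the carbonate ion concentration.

α₂ = 1 / (1 + [H⁺]/K2 + [H⁺]²/(K1K2)) = 1 / (1 + 10^+1.31 + 10^-0.59)
   = 1 / (1 + 20.417 + 0.25704) = 1/21.674 = 0.04614
[CO3²⁻] = α₂ × DIC = 0.04614 × 2.14 = 0.0987 mmol/kg

[CO3²⁻] = 0.0987 mmol/kg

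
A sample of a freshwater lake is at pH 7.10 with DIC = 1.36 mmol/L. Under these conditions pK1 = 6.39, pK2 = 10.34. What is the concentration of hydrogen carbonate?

[HCO3⁻] = 1.14 mmol/L

α₁ = 1 / (1 + [H⁺]/K1 + K2/[H⁺]) = 1 / (1 + 10^-0.71 + 10^-3.24)
   = 1 / (1 + 0.19498 + 0.00057544) = 1/1.1956 = 0.8364
[HCO3⁻] = α₁ × DIC = 0.8364 × 1.36 = 1.14 mmol/L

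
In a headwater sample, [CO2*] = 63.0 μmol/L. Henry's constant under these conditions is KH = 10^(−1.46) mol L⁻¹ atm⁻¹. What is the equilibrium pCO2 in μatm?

KH = 10^(−1.46) = 3.467×10^-2 mol L⁻¹ atm⁻¹
pCO2 = [CO2*]/KH = 63.0×10^-6 / 3.467×10^-2 = 1.82×10^-3 atm = 1820 μatm

pCO2 = 1820 μatm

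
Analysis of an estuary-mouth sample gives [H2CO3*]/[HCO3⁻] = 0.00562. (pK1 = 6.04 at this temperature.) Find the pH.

From K1 = [H⁺][HCO3⁻]/[H2CO3*]:  pH = pK1 − log₁₀([H2CO3*]/[HCO3⁻])
log₁₀(0.00562) = -2.250
pH = 6.04 − (-2.250) = 8.29

pH = 8.29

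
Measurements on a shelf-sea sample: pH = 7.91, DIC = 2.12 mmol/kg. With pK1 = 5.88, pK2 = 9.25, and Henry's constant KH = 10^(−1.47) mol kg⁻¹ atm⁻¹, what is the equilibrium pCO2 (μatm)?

α₀ = 1 / (1 + K1/[H⁺] + K1K2/[H⁺]²) = 1 / (1 + 10^+2.03 + 10^+0.69)
   = 1 / (1 + 107.15 + 4.8978) = 1/113.05 = 0.008846
[CO2*] = α₀ × DIC = 0.008846 × 2.12 = 0.01875 mmol/kg = 18.75 μmol/kg
pCO2 = [CO2*]/KH = 1.875×10^-5 / 3.388×10^-2 = 553 μatm

pCO2 = 553 μatm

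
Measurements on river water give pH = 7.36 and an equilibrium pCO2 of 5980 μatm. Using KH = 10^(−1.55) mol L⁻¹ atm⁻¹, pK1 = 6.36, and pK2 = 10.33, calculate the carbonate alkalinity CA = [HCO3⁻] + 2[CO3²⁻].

[CO2*] = KH · pCO2 = 10^(−1.55) × 5980×10^-6 = 1.685×10^-4 mol/L
α₀ = 1/(1 + K1/[H⁺] + K1K2/[H⁺]²) = 1/(1 + 10^+1.00 + 10^-1.97) = 0.09082
DIC = [CO2*]/α₀ = 1.685×10^-4 / 0.09082 = 1.856 mmol/L
CA = (α₁ + 2α₂)·DIC = (0.9082 + 2×0.0009732) × 1.856 = 1.69 mmol/L

CA = 1.69 mmol/L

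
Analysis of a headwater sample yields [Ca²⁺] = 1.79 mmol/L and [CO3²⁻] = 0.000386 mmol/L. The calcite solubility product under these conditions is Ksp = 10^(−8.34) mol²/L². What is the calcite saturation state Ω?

Ω = 0.151

Ksp = 10^(−8.34) = 4.571×10^-9
Ω = [Ca²⁺][CO3²⁻]/Ksp = (1.79×10^-3)(0.000386×10^-3) / 4.571×10^-9 = 0.151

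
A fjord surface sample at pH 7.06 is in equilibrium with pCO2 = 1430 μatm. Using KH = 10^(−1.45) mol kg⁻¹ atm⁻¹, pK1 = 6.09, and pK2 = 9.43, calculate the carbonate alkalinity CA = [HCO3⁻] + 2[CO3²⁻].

CA = 0.478 mmol/kg

[CO2*] = KH · pCO2 = 10^(−1.45) × 1430×10^-6 = 5.074×10^-5 mol/kg
α₀ = 1/(1 + K1/[H⁺] + K1K2/[H⁺]²) = 1/(1 + 10^+0.97 + 10^-1.40) = 0.09641
DIC = [CO2*]/α₀ = 5.074×10^-5 / 0.09641 = 0.5263 mmol/kg
CA = (α₁ + 2α₂)·DIC = (0.8998 + 2×0.003838) × 0.5263 = 0.478 mmol/kg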